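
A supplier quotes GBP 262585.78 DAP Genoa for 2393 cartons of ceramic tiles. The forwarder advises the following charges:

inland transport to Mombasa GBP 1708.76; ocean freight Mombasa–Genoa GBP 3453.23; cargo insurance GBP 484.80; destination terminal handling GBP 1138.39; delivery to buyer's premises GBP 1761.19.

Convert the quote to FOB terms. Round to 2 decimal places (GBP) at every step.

FOB price: GBP 255748.17

Not relevant to the conversion: inland to port — on the seller under both DAP and FOB; already in the DAP price and stays in the FOB price.
From DAP to FOB, the seller no longer bears: freight, insurance, destination terminal, delivery.
FOB price = 262585.78 − 3453.23 − 484.80 − 1138.39 − 1761.19 = 255748.17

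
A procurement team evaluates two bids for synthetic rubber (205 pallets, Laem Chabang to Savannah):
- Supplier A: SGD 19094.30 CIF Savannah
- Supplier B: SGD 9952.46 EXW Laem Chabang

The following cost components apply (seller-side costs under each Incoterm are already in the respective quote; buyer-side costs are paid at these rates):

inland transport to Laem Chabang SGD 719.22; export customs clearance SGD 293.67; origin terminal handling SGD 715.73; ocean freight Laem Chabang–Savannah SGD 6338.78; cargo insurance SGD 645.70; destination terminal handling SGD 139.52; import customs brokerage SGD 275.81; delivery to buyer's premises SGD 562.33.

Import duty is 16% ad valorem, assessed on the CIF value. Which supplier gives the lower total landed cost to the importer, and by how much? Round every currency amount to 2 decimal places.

Supplier B is cheaper by SGD 497.34

Supplier A (CIF):
The CIF price already equals the CIF value: 19094.30
Import duty = 19094.30 × 16% = 3055.09
Buyer bears (A): 139.52 + 275.81 + 562.33 = 977.66
Landed cost (A) = invoice 19094.30 + 977.66 + duty 3055.09 = 23127.05
Supplier B (EXW):
CIF value = EXW price + inland to port + export clearance + origin terminal + freight + insurance = 9952.46 + 719.22 + 293.67 + 715.73 + 6338.78 + 645.70 = 18665.56
Import duty = 18665.56 × 16% = 2986.49
Buyer bears (B): 719.22 + 293.67 + 715.73 + 6338.78 + 645.70 + 139.52 + 275.81 + 562.33 = 9690.76
Landed cost (B) = invoice 9952.46 + 9690.76 + duty 2986.49 = 22629.71
Difference = |23127.05 − 22629.71| = 497.34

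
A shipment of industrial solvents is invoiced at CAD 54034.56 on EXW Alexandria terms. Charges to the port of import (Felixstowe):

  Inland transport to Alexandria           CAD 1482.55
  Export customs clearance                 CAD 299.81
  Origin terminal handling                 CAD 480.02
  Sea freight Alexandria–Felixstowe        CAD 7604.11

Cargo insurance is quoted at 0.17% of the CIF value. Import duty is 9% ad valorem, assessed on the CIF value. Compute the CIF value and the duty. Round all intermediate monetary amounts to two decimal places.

CIF value: CAD 64009.87; import duty: CAD 5760.89

Let C be the CIF value. C = EXW price + pre-shipment costs + freight + 0.17% × C
C − 0.17% × C = 54034.56 + 1482.55 + 299.81 + 480.02 + 7604.11
0.9983 × C = 63901.05
C = 63901.05 / 0.9983 = 64009.87
Insurance premium = 0.17% × 64009.87 = 108.82
Import duty = 64009.87 × 9% = 5760.89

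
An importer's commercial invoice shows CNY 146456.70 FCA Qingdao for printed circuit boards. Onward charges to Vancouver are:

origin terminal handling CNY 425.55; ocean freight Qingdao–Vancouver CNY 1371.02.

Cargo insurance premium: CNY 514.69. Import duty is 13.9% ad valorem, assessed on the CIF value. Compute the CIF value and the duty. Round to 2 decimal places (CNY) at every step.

CIF = FCA price + pre-shipment costs + freight + insurance
CIF = 146456.70 + 425.55 + 1371.02 + 514.69 = 148767.96
Import duty = 148767.96 × 13.9% = 20678.75

CIF value: CNY 148767.96; import duty: CNY 20678.75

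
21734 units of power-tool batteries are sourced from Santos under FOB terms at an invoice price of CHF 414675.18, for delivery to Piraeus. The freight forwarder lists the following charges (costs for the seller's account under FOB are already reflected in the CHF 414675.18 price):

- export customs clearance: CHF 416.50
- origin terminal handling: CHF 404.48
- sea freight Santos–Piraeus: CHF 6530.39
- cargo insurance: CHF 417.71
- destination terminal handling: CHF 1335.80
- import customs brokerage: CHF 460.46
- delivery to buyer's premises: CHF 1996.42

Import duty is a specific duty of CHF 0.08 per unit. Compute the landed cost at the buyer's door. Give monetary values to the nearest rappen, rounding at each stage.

FOB: the seller bears costs until goods are on board at the origin port; the buyer bears freight, insurance and all costs thereafter.
Already in the invoice (seller's account under FOB): export clearance, origin terminal — exclude.
CIF value = FOB price + freight + insurance = 414675.18 + 6530.39 + 417.71 = 421623.28
Import duty = 21734 × 0.08 = 1738.72
Buyer bears: freight 6530.39 + insurance 417.71 + destination terminal 1335.80 + brokerage 460.46 + delivery 1996.42 + duty 1738.72 = 12479.50
Landed cost = invoice 414675.18 + 12479.50 = 427154.68

Total landed cost: CHF 427154.68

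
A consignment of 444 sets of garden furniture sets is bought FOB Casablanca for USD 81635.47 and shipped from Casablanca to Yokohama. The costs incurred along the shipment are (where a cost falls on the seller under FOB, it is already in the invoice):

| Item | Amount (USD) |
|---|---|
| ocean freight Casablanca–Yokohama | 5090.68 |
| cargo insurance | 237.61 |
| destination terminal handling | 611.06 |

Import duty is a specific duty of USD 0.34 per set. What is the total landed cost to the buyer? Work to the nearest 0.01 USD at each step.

Total landed cost: USD 87725.78

FOB: the seller bears costs until goods are on board at the origin port; the buyer bears freight, insurance and all costs thereafter.
CIF value = FOB price + freight + insurance = 81635.47 + 5090.68 + 237.61 = 86963.76
Import duty = 444 × 0.34 = 150.96
Buyer bears: freight 5090.68 + insurance 237.61 + destination terminal 611.06 + duty 150.96 = 6090.31
Landed cost = invoice 81635.47 + 6090.31 = 87725.78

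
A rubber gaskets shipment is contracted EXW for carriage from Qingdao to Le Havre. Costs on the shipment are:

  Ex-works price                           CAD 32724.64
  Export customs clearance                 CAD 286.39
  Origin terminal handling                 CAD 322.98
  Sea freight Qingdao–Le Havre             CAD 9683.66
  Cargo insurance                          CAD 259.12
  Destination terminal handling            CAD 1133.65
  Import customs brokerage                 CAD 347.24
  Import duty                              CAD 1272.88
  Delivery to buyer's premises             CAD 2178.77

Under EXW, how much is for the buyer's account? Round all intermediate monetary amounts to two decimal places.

EXW: the seller makes goods available at their premises; the buyer bears all onward costs.
Seller's account: goods 32724.64 = 32724.64
Buyer's account: export clearance 286.39 + origin terminal 322.98 + freight 9683.66 + insurance 259.12 + destination terminal 1133.65 + brokerage 347.24 + duty 1272.88 + delivery 2178.77 = 15484.69

Buyer's account: CAD 15484.69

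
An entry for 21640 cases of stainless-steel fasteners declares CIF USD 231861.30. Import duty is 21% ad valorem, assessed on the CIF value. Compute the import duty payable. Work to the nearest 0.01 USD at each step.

Import duty = 231861.30 × 21% = 48690.87

Import duty: USD 48690.87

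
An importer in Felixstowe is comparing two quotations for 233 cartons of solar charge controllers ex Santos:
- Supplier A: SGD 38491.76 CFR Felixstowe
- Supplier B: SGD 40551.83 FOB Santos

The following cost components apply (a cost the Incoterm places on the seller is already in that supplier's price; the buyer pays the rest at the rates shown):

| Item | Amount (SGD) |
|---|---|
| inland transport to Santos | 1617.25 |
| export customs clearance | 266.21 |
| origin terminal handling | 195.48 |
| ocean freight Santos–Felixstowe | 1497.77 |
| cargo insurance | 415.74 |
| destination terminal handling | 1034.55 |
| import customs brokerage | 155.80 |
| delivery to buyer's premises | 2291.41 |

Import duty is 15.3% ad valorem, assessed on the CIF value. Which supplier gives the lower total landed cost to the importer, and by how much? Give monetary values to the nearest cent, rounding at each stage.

Supplier A (CFR):
CIF value = CFR price + insurance = 38491.76 + 415.74 = 38907.50
Import duty = 38907.50 × 15.3% = 5952.85
Buyer bears (A): 415.74 + 1034.55 + 155.80 + 2291.41 = 3897.50
Landed cost (A) = invoice 38491.76 + 3897.50 + duty 5952.85 = 48342.11
Supplier B (FOB):
CIF value = FOB price + freight + insurance = 40551.83 + 1497.77 + 415.74 = 42465.34
Import duty = 42465.34 × 15.3% = 6497.20
Buyer bears (B): 1497.77 + 415.74 + 1034.55 + 155.80 + 2291.41 = 5395.27
Landed cost (B) = invoice 40551.83 + 5395.27 + duty 6497.20 = 52444.30
Difference = |48342.11 − 52444.30| = 4102.19

Supplier A is cheaper by SGD 4102.19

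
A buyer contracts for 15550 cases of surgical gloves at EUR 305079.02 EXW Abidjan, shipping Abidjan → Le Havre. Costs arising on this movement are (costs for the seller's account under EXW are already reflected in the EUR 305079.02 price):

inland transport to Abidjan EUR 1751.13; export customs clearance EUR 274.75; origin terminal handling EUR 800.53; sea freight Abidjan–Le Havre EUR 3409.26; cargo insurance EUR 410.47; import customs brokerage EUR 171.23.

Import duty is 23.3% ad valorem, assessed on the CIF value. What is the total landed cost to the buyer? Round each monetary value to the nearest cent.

Total landed cost: EUR 384528.35

EXW: the seller makes goods available at their premises; the buyer bears all onward costs.
CIF value = EXW price + inland to port + export clearance + origin terminal + freight + insurance = 305079.02 + 1751.13 + 274.75 + 800.53 + 3409.26 + 410.47 = 311725.16
Import duty = 311725.16 × 23.3% = 72631.96
Buyer bears: inland to port 1751.13 + export clearance 274.75 + origin terminal 800.53 + freight 3409.26 + insurance 410.47 + brokerage 171.23 + duty 72631.96 = 79449.33
Landed cost = invoice 305079.02 + 79449.33 = 384528.35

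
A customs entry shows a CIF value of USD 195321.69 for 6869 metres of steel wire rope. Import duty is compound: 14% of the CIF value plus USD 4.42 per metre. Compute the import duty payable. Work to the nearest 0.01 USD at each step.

Ad valorem component: 195321.69 × 14% = 27345.04
Specific component: 6869 × 4.42 = 30360.98
Import duty = 27345.04 + 30360.98 = 57706.02

Import duty: USD 57706.02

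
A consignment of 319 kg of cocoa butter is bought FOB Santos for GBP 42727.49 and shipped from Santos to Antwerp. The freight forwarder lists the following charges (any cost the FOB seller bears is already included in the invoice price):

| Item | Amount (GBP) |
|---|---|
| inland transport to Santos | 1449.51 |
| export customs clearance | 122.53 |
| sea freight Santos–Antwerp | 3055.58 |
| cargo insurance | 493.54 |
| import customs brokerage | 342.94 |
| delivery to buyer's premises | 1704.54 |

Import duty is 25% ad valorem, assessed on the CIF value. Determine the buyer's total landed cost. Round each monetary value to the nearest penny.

FOB: the seller bears costs until goods are on board at the origin port; the buyer bears freight, insurance and all costs thereafter.
Already in the invoice (seller's account under FOB): inland to port, export clearance — exclude.
CIF value = FOB price + freight + insurance = 42727.49 + 3055.58 + 493.54 = 46276.61
Import duty = 46276.61 × 25% = 11569.15
Buyer bears: freight 3055.58 + insurance 493.54 + brokerage 342.94 + delivery 1704.54 + duty 11569.15 = 17165.75
Landed cost = invoice 42727.49 + 17165.75 = 59893.24

Total landed cost: GBP 59893.24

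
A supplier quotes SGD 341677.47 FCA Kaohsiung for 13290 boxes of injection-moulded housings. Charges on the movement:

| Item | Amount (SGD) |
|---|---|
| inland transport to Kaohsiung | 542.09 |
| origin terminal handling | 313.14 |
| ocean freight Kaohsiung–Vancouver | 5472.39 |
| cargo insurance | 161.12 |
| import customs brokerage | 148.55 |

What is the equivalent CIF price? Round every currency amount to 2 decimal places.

Not relevant to the conversion: inland to port — on the seller under both FCA and CIF; already in the FCA price and stays in the CIF price. brokerage — on the buyer under both terms; not part of either seller's price.
From FCA to CIF, the seller additionally bears: origin terminal, freight, insurance.
CIF price = 341677.47 + 313.14 + 5472.39 + 161.12 = 347624.12

CIF price: SGD 347624.12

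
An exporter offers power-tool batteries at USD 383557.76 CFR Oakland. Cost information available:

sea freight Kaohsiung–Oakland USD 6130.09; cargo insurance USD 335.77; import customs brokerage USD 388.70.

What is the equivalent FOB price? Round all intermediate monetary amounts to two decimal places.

FOB price: USD 377427.67

Not relevant to the conversion: brokerage, insurance — on the buyer under both terms; not part of either seller's price.
From CFR to FOB, the seller no longer bears: freight.
FOB price = 383557.76 − 6130.09 = 377427.67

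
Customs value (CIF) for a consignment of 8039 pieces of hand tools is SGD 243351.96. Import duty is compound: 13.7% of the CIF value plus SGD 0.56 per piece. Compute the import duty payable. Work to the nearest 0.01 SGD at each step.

Import duty: SGD 37841.06

Ad valorem component: 243351.96 × 13.7% = 33339.22
Specific component: 8039 × 0.56 = 4501.84
Import duty = 33339.22 + 4501.84 = 37841.06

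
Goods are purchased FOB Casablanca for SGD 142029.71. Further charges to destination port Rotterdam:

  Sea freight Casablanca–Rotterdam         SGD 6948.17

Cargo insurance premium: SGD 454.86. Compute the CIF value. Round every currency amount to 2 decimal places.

CIF = FOB price + freight + insurance
CIF = 142029.71 + 6948.17 + 454.86 = 149432.74

CIF value: SGD 149432.74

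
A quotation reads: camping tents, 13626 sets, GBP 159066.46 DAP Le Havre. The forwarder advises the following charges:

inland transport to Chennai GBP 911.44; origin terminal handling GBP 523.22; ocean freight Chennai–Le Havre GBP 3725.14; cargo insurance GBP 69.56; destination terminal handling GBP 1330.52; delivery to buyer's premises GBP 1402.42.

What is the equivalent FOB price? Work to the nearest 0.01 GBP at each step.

Not relevant to the conversion: origin terminal, inland to port — on the seller under both DAP and FOB; already in the DAP price and stays in the FOB price.
From DAP to FOB, the seller no longer bears: freight, insurance, destination terminal, delivery.
FOB price = 159066.46 − 3725.14 − 69.56 − 1330.52 − 1402.42 = 152538.82

FOB price: GBP 152538.82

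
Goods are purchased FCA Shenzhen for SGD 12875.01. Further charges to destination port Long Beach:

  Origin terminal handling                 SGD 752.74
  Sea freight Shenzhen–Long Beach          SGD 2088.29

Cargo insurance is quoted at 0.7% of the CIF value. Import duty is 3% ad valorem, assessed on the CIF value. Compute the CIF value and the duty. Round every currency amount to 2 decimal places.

CIF value: SGD 15826.83; import duty: SGD 474.80

Let C be the CIF value. C = FCA price + pre-shipment costs + freight + 0.7% × C
C − 0.7% × C = 12875.01 + 752.74 + 2088.29
0.993 × C = 15716.04
C = 15716.04 / 0.993 = 15826.83
Insurance premium = 0.7% × 15826.83 = 110.79
Import duty = 15826.83 × 3% = 474.80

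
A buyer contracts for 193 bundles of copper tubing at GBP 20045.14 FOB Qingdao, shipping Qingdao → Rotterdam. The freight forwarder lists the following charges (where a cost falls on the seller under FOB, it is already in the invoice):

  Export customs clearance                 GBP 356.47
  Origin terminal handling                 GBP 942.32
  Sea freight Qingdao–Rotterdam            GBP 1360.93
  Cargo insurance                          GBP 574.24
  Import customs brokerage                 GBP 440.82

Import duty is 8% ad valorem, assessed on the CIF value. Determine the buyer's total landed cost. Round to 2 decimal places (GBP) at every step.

FOB: the seller bears costs until goods are on board at the origin port; the buyer bears freight, insurance and all costs thereafter.
Already in the invoice (seller's account under FOB): export clearance, origin terminal — exclude.
CIF value = FOB price + freight + insurance = 20045.14 + 1360.93 + 574.24 = 21980.31
Import duty = 21980.31 × 8% = 1758.42
Buyer bears: freight 1360.93 + insurance 574.24 + brokerage 440.82 + duty 1758.42 = 4134.41
Landed cost = invoice 20045.14 + 4134.41 = 24179.55

Total landed cost: GBP 24179.55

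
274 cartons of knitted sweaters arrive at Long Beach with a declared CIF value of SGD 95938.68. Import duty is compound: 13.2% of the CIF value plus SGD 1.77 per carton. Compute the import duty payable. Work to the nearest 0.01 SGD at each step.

Ad valorem component: 95938.68 × 13.2% = 12663.91
Specific component: 274 × 1.77 = 484.98
Import duty = 12663.91 + 484.98 = 13148.89

Import duty: SGD 13148.89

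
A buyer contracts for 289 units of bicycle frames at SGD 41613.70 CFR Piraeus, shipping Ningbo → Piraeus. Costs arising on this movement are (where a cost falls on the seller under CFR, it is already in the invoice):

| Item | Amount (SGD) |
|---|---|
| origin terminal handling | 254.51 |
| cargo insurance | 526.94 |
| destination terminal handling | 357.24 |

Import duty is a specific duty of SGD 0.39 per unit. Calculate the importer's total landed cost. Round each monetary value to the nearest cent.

Total landed cost: SGD 42610.59

CFR: the seller pays costs through ocean freight to the destination port, but not insurance.
Already in the invoice (seller's account under CFR): origin terminal — exclude.
CIF value = CFR price + insurance = 41613.70 + 526.94 = 42140.64
Import duty = 289 × 0.39 = 112.71
Buyer bears: insurance 526.94 + destination terminal 357.24 + duty 112.71 = 996.89
Landed cost = invoice 41613.70 + 996.89 = 42610.59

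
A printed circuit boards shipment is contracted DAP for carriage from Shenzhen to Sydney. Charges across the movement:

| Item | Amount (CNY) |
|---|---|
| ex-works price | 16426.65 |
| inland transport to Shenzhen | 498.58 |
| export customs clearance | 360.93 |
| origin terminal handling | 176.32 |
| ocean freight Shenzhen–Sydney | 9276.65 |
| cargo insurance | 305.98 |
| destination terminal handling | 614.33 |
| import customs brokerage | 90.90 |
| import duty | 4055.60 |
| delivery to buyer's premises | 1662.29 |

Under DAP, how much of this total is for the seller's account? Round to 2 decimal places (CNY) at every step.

Seller's account: CNY 29321.73

DAP: the seller bears all costs to the named destination except import duty and clearance.
Seller's account: goods 16426.65 + inland to port 498.58 + export clearance 360.93 + origin terminal 176.32 + freight 9276.65 + insurance 305.98 + destination terminal 614.33 + delivery 1662.29 = 29321.73
Buyer's account: brokerage 90.90 + duty 4055.60 = 4146.50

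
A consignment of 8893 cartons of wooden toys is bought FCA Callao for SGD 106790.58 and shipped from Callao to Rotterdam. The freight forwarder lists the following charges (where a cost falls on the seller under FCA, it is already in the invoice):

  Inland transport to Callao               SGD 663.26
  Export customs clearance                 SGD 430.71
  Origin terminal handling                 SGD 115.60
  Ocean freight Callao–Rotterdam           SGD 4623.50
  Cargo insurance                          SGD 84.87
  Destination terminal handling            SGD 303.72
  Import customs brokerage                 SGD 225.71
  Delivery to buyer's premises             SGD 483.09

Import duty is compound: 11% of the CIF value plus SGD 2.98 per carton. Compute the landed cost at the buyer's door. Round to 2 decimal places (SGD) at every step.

FCA: the seller delivers export-cleared goods to the carrier; the buyer bears costs from that point.
Already in the invoice (seller's account under FCA): inland to port, export clearance — exclude.
CIF value = FCA price + origin terminal + freight + insurance = 106790.58 + 115.60 + 4623.50 + 84.87 = 111614.55
Ad valorem component: 111614.55 × 11% = 12277.60
Specific component: 8893 × 2.98 = 26501.14
Import duty = 12277.60 + 26501.14 = 38778.74
Buyer bears: origin terminal 115.60 + freight 4623.50 + insurance 84.87 + destination terminal 303.72 + brokerage 225.71 + delivery 483.09 + duty 38778.74 = 44615.23
Landed cost = invoice 106790.58 + 44615.23 = 151405.81

Total landed cost: SGD 151405.81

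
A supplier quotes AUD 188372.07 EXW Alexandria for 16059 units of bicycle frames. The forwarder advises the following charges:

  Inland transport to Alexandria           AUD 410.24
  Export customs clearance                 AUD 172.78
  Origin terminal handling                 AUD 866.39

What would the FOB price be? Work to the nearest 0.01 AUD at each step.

FOB price: AUD 189821.48

From EXW to FOB, the seller additionally bears: inland to port, export clearance, origin terminal.
FOB price = 188372.07 + 410.24 + 172.78 + 866.39 = 189821.48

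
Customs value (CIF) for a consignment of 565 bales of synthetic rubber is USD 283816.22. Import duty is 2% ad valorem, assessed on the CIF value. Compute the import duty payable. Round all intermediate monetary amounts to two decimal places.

Import duty = 283816.22 × 2% = 5676.32

Import duty: USD 5676.32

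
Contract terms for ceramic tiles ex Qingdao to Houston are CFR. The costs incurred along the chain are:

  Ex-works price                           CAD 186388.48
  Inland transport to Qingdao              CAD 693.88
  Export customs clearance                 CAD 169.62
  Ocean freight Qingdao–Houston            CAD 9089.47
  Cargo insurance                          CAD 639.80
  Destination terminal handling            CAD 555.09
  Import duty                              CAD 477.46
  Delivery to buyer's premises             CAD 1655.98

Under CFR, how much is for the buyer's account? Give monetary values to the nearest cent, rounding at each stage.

CFR: the seller pays costs through ocean freight to the destination port, but not insurance.
Seller's account: goods 186388.48 + inland to port 693.88 + export clearance 169.62 + freight 9089.47 = 196341.45
Buyer's account: insurance 639.80 + destination terminal 555.09 + duty 477.46 + delivery 1655.98 = 3328.33

Buyer's account: CAD 3328.33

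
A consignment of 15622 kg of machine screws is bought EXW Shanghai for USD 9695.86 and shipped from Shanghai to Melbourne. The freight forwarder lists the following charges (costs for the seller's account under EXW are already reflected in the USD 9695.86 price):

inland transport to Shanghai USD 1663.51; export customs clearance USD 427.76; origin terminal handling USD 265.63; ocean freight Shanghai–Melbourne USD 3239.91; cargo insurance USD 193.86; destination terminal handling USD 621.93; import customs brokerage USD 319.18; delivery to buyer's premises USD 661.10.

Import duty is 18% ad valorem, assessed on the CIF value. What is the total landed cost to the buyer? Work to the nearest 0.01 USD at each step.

EXW: the seller makes goods available at their premises; the buyer bears all onward costs.
CIF value = EXW price + inland to port + export clearance + origin terminal + freight + insurance = 9695.86 + 1663.51 + 427.76 + 265.63 + 3239.91 + 193.86 = 15486.53
Import duty = 15486.53 × 18% = 2787.58
Buyer bears: inland to port 1663.51 + export clearance 427.76 + origin terminal 265.63 + freight 3239.91 + insurance 193.86 + destination terminal 621.93 + brokerage 319.18 + delivery 661.10 + duty 2787.58 = 10180.46
Landed cost = invoice 9695.86 + 10180.46 = 19876.32

Total landed cost: USD 19876.32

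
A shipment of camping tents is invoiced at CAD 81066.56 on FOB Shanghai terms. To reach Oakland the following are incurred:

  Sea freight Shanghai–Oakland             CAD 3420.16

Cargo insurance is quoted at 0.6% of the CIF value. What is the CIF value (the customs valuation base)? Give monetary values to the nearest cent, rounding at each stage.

CIF value: CAD 84996.70

Let C be the CIF value. C = FOB price + freight + 0.6% × C
C − 0.6% × C = 81066.56 + 3420.16
0.994 × C = 84486.72
C = 84486.72 / 0.994 = 84996.70
Insurance premium = 0.6% × 84996.70 = 509.98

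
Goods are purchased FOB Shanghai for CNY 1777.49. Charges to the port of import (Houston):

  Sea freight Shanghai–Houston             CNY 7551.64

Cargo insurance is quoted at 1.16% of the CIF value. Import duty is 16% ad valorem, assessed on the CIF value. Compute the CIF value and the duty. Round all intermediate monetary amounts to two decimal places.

CIF value: CNY 9438.62; import duty: CNY 1510.18

Let C be the CIF value. C = FOB price + freight + 1.16% × C
C − 1.16% × C = 1777.49 + 7551.64
0.9884 × C = 9329.13
C = 9329.13 / 0.9884 = 9438.62
Insurance premium = 1.16% × 9438.62 = 109.49
Import duty = 9438.62 × 16% = 1510.18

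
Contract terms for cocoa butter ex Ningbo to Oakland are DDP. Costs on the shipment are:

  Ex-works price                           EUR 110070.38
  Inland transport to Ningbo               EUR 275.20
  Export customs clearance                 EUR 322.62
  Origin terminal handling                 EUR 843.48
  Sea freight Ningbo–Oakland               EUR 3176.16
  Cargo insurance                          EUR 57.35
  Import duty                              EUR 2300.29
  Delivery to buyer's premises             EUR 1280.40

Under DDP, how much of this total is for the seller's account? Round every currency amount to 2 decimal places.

DDP: the seller bears all costs including import duty.
Seller's account: goods 110070.38 + inland to port 275.20 + export clearance 322.62 + origin terminal 843.48 + freight 3176.16 + insurance 57.35 + duty 2300.29 + delivery 1280.40 = 118325.88
Buyer's account: 0.00

Seller's account: EUR 118325.88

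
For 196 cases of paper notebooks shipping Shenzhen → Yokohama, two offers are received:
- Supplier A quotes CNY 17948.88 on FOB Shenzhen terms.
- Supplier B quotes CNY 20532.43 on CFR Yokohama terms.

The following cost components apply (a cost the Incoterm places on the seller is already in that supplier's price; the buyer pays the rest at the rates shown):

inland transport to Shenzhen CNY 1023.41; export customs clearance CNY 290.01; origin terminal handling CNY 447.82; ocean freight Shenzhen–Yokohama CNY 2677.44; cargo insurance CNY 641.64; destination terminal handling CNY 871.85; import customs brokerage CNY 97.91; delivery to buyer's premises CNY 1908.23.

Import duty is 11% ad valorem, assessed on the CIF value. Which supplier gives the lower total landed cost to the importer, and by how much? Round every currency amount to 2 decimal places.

Supplier B is cheaper by CNY 104.22

Supplier A (FOB):
CIF value = FOB price + freight + insurance = 17948.88 + 2677.44 + 641.64 = 21267.96
Import duty = 21267.96 × 11% = 2339.48
Buyer bears (A): 2677.44 + 641.64 + 871.85 + 97.91 + 1908.23 = 6197.07
Landed cost (A) = invoice 17948.88 + 6197.07 + duty 2339.48 = 26485.43
Supplier B (CFR):
CIF value = CFR price + insurance = 20532.43 + 641.64 = 21174.07
Import duty = 21174.07 × 11% = 2329.15
Buyer bears (B): 641.64 + 871.85 + 97.91 + 1908.23 = 3519.63
Landed cost (B) = invoice 20532.43 + 3519.63 + duty 2329.15 = 26381.21
Difference = |26485.43 − 26381.21| = 104.22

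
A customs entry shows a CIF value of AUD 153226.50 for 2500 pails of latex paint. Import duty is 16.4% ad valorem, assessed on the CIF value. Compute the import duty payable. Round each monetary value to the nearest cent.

Import duty: AUD 25129.15

Import duty = 153226.50 × 16.4% = 25129.15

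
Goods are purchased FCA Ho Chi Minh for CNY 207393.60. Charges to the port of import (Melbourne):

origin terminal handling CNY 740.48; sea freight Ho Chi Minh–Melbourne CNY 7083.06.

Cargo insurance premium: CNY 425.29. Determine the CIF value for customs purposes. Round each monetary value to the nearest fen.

CIF value: CNY 215642.43

CIF = FCA price + pre-shipment costs + freight + insurance
CIF = 207393.60 + 740.48 + 7083.06 + 425.29 = 215642.43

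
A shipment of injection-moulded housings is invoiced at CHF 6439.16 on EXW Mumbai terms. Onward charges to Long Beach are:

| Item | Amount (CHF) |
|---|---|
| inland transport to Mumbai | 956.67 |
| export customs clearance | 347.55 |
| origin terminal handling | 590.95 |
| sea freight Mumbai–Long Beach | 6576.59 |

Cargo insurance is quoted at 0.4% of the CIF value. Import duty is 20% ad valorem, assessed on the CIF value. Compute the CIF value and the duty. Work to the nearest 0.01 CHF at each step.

Let C be the CIF value. C = EXW price + pre-shipment costs + freight + 0.4% × C
C − 0.4% × C = 6439.16 + 956.67 + 347.55 + 590.95 + 6576.59
0.996 × C = 14910.92
C = 14910.92 / 0.996 = 14970.80
Insurance premium = 0.4% × 14970.80 = 59.88
Import duty = 14970.80 × 20% = 2994.16

CIF value: CHF 14970.80; import duty: CHF 2994.16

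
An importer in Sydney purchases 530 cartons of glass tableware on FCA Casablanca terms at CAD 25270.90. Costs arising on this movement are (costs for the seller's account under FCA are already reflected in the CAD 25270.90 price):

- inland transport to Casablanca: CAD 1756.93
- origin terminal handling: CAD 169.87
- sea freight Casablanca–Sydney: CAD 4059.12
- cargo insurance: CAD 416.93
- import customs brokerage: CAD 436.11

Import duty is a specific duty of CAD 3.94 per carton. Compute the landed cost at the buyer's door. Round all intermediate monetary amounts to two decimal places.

FCA: the seller delivers export-cleared goods to the carrier; the buyer bears costs from that point.
Already in the invoice (seller's account under FCA): inland to port — exclude.
CIF value = FCA price + origin terminal + freight + insurance = 25270.90 + 169.87 + 4059.12 + 416.93 = 29916.82
Import duty = 530 × 3.94 = 2088.20
Buyer bears: origin terminal 169.87 + freight 4059.12 + insurance 416.93 + brokerage 436.11 + duty 2088.20 = 7170.23
Landed cost = invoice 25270.90 + 7170.23 = 32441.13

Total landed cost: CAD 32441.13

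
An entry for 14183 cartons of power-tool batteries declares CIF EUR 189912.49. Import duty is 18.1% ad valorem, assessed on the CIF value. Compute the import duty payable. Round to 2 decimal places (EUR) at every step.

Import duty: EUR 34374.16

Import duty = 189912.49 × 18.1% = 34374.16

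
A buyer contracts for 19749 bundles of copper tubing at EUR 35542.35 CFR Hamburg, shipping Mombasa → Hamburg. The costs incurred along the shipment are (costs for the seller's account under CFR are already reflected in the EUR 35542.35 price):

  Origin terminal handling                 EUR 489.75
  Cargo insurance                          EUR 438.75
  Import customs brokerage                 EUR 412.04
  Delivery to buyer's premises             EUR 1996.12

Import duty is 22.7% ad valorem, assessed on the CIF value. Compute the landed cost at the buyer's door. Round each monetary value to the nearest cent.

CFR: the seller pays costs through ocean freight to the destination port, but not insurance.
Already in the invoice (seller's account under CFR): origin terminal — exclude.
CIF value = CFR price + insurance = 35542.35 + 438.75 = 35981.10
Import duty = 35981.10 × 22.7% = 8167.71
Buyer bears: insurance 438.75 + brokerage 412.04 + delivery 1996.12 + duty 8167.71 = 11014.62
Landed cost = invoice 35542.35 + 11014.62 = 46556.97

Total landed cost: EUR 46556.97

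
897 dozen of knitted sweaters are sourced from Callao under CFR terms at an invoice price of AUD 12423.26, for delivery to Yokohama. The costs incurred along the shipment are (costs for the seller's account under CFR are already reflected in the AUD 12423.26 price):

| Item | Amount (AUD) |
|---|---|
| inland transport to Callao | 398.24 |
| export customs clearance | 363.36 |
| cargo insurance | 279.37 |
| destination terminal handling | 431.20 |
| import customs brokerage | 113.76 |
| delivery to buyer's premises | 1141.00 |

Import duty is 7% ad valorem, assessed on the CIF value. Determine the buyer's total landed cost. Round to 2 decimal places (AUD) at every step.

CFR: the seller pays costs through ocean freight to the destination port, but not insurance.
Already in the invoice (seller's account under CFR): inland to port, export clearance — exclude.
CIF value = CFR price + insurance = 12423.26 + 279.37 = 12702.63
Import duty = 12702.63 × 7% = 889.18
Buyer bears: insurance 279.37 + destination terminal 431.20 + brokerage 113.76 + delivery 1141.00 + duty 889.18 = 2854.51
Landed cost = invoice 12423.26 + 2854.51 = 15277.77

Total landed cost: AUD 15277.77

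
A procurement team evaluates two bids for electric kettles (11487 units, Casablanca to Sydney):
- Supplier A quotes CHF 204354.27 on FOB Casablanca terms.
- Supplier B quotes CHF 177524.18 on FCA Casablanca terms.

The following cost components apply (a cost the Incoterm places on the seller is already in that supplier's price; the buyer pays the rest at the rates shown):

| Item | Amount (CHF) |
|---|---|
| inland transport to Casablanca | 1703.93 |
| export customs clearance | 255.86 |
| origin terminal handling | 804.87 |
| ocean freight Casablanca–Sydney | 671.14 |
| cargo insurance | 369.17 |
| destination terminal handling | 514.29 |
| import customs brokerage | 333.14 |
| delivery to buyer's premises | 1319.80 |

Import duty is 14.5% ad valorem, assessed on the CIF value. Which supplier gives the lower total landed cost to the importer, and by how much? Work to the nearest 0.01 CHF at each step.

Supplier B is cheaper by CHF 29798.87

Supplier A (FOB):
CIF value = FOB price + freight + insurance = 204354.27 + 671.14 + 369.17 = 205394.58
Import duty = 205394.58 × 14.5% = 29782.21
Buyer bears (A): 671.14 + 369.17 + 514.29 + 333.14 + 1319.80 = 3207.54
Landed cost (A) = invoice 204354.27 + 3207.54 + duty 29782.21 = 237344.02
Supplier B (FCA):
CIF value = FCA price + origin terminal + freight + insurance = 177524.18 + 804.87 + 671.14 + 369.17 = 179369.36
Import duty = 179369.36 × 14.5% = 26008.56
Buyer bears (B): 804.87 + 671.14 + 369.17 + 514.29 + 333.14 + 1319.80 = 4012.41
Landed cost (B) = invoice 177524.18 + 4012.41 + duty 26008.56 = 207545.15
Difference = |237344.02 − 207545.15| = 29798.87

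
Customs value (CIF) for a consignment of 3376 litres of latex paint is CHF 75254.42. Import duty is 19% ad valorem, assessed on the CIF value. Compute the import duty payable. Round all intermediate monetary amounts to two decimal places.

Import duty: CHF 14298.34

Import duty = 75254.42 × 19% = 14298.34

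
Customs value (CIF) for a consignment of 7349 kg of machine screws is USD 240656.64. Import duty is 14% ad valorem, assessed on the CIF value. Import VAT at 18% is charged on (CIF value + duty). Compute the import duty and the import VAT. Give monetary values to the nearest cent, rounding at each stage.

Import duty = 240656.64 × 14% = 33691.93
VAT base = CIF + duty = 240656.64 + 33691.93 = 274348.57
Import VAT = 274348.57 × 18% = 49382.74

Import duty: USD 33691.93; import VAT: USD 49382.74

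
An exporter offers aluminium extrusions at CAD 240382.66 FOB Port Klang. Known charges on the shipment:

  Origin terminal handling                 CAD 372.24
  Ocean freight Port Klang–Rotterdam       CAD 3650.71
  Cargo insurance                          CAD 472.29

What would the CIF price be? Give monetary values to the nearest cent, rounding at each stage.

Not relevant to the conversion: origin terminal — on the seller under both FOB and CIF; already in the FOB price and stays in the CIF price.
From FOB to CIF, the seller additionally bears: freight, insurance.
CIF price = 240382.66 + 3650.71 + 472.29 = 244505.66

CIF price: CAD 244505.66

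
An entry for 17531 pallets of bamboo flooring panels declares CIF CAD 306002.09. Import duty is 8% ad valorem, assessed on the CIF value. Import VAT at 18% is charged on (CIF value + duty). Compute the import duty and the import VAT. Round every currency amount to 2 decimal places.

Import duty: CAD 24480.17; import VAT: CAD 59486.81

Import duty = 306002.09 × 8% = 24480.17
VAT base = CIF + duty = 306002.09 + 24480.17 = 330482.26
Import VAT = 330482.26 × 18% = 59486.81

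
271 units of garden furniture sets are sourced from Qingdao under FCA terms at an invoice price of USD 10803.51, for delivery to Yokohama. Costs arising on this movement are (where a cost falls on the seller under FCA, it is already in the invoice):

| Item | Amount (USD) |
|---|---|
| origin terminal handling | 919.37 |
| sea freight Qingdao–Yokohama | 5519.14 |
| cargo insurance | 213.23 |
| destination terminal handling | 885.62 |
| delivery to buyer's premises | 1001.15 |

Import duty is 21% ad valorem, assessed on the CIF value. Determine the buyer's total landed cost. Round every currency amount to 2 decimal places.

Total landed cost: USD 23007.62

FCA: the seller delivers export-cleared goods to the carrier; the buyer bears costs from that point.
CIF value = FCA price + origin terminal + freight + insurance = 10803.51 + 919.37 + 5519.14 + 213.23 = 17455.25
Import duty = 17455.25 × 21% = 3665.60
Buyer bears: origin terminal 919.37 + freight 5519.14 + insurance 213.23 + destination terminal 885.62 + delivery 1001.15 + duty 3665.60 = 12204.11
Landed cost = invoice 10803.51 + 12204.11 = 23007.62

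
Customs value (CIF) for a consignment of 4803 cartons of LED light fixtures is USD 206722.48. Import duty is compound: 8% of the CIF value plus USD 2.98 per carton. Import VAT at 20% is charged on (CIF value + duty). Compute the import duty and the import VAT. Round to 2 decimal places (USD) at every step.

Import duty: USD 30850.74; import VAT: USD 47514.64

Ad valorem component: 206722.48 × 8% = 16537.80
Specific component: 4803 × 2.98 = 14312.94
Import duty = 16537.80 + 14312.94 = 30850.74
VAT base = CIF + duty = 206722.48 + 30850.74 = 237573.22
Import VAT = 237573.22 × 20% = 47514.64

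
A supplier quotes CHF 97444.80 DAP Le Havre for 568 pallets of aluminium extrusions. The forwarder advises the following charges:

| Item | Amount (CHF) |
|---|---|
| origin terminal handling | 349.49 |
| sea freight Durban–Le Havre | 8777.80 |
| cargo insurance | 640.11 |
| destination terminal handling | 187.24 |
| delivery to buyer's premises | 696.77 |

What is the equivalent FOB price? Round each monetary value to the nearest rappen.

Not relevant to the conversion: origin terminal — on the seller under both DAP and FOB; already in the DAP price and stays in the FOB price.
From DAP to FOB, the seller no longer bears: freight, insurance, destination terminal, delivery.
FOB price = 97444.80 − 8777.80 − 640.11 − 187.24 − 696.77 = 87142.88

FOB price: CHF 87142.88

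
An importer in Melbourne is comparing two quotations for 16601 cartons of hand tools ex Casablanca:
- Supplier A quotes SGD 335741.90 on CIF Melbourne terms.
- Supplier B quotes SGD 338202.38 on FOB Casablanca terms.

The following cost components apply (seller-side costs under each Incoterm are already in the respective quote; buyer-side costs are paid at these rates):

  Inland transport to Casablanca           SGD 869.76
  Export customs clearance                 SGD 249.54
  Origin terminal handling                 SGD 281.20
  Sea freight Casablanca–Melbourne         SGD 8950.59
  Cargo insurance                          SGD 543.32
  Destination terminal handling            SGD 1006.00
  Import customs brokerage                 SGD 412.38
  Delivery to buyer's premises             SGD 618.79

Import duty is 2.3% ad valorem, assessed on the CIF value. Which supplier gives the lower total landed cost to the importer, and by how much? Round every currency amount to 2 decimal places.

Supplier A is cheaper by SGD 12229.34

Supplier A (CIF):
The CIF price already equals the CIF value: 335741.90
Import duty = 335741.90 × 2.3% = 7722.06
Buyer bears (A): 1006.00 + 412.38 + 618.79 = 2037.17
Landed cost (A) = invoice 335741.90 + 2037.17 + duty 7722.06 = 345501.13
Supplier B (FOB):
CIF value = FOB price + freight + insurance = 338202.38 + 8950.59 + 543.32 = 347696.29
Import duty = 347696.29 × 2.3% = 7997.01
Buyer bears (B): 8950.59 + 543.32 + 1006.00 + 412.38 + 618.79 = 11531.08
Landed cost (B) = invoice 338202.38 + 11531.08 + duty 7997.01 = 357730.47
Difference = |345501.13 − 357730.47| = 12229.34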